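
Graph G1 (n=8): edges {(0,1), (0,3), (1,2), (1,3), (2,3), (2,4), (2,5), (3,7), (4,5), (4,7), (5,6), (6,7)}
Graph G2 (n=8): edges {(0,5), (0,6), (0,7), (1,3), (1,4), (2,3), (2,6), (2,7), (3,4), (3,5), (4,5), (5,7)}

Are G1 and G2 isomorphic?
Yes, isomorphic

The graphs are isomorphic.
One valid mapping φ: V(G1) → V(G2): 0→1, 1→4, 2→5, 3→3, 4→7, 5→0, 6→6, 7→2

Verify φ preserves adjacency — for each edge of G1, its image is an edge of G2:
  (0,1) → (φ(0),φ(1)) = (1,4) ∈ E(G2) ✓
  (0,3) → (φ(0),φ(3)) = (1,3) ∈ E(G2) ✓
  (1,2) → (φ(1),φ(2)) = (4,5) ∈ E(G2) ✓
  (1,3) → (φ(1),φ(3)) = (3,4) ∈ E(G2) ✓
  (2,3) → (φ(2),φ(3)) = (3,5) ∈ E(G2) ✓
  (2,4) → (φ(2),φ(4)) = (5,7) ∈ E(G2) ✓
  (2,5) → (φ(2),φ(5)) = (0,5) ∈ E(G2) ✓
  (3,7) → (φ(3),φ(7)) = (2,3) ∈ E(G2) ✓
  (4,5) → (φ(4),φ(5)) = (0,7) ∈ E(G2) ✓
  (4,7) → (φ(4),φ(7)) = (2,7) ∈ E(G2) ✓
  (5,6) → (φ(5),φ(6)) = (0,6) ∈ E(G2) ✓
  (6,7) → (φ(6),φ(7)) = (2,6) ∈ E(G2) ✓
All 12 edges of G1 map to edges of G2, and |E(G1)| = |E(G2)| = 12, so φ is a bijection on edges as well as vertices. Hence G1 ≅ G2.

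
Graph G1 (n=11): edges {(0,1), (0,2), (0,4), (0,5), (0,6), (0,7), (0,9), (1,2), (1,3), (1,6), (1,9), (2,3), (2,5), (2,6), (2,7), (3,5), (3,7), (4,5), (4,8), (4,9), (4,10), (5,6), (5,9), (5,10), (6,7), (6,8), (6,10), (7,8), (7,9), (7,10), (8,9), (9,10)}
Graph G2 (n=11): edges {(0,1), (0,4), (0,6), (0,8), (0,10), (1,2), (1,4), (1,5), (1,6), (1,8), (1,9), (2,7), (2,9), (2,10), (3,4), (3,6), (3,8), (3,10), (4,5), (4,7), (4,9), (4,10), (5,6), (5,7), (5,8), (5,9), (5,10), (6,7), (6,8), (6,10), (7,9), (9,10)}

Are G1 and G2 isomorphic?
Yes, isomorphic

The graphs are isomorphic.
One valid mapping φ: V(G1) → V(G2): 0→5, 1→7, 2→9, 3→2, 4→8, 5→1, 6→4, 7→10, 8→3, 9→6, 10→0

Verify φ preserves adjacency — for each edge of G1, its image is an edge of G2:
  (0,1) → (φ(0),φ(1)) = (5,7) ∈ E(G2) ✓
  (0,2) → (φ(0),φ(2)) = (5,9) ∈ E(G2) ✓
  (0,4) → (φ(0),φ(4)) = (5,8) ∈ E(G2) ✓
  (0,5) → (φ(0),φ(5)) = (1,5) ∈ E(G2) ✓
  (0,6) → (φ(0),φ(6)) = (4,5) ∈ E(G2) ✓
  (0,7) → (φ(0),φ(7)) = (5,10) ∈ E(G2) ✓
  (0,9) → (φ(0),φ(9)) = (5,6) ∈ E(G2) ✓
  (1,2) → (φ(1),φ(2)) = (7,9) ∈ E(G2) ✓
  (1,3) → (φ(1),φ(3)) = (2,7) ∈ E(G2) ✓
  (1,6) → (φ(1),φ(6)) = (4,7) ∈ E(G2) ✓
  (1,9) → (φ(1),φ(9)) = (6,7) ∈ E(G2) ✓
  (2,3) → (φ(2),φ(3)) = (2,9) ∈ E(G2) ✓
  (2,5) → (φ(2),φ(5)) = (1,9) ∈ E(G2) ✓
  (2,6) → (φ(2),φ(6)) = (4,9) ∈ E(G2) ✓
  (2,7) → (φ(2),φ(7)) = (9,10) ∈ E(G2) ✓
  (3,5) → (φ(3),φ(5)) = (1,2) ∈ E(G2) ✓
  (3,7) → (φ(3),φ(7)) = (2,10) ∈ E(G2) ✓
  (4,5) → (φ(4),φ(5)) = (1,8) ∈ E(G2) ✓
  (4,8) → (φ(4),φ(8)) = (3,8) ∈ E(G2) ✓
  (4,9) → (φ(4),φ(9)) = (6,8) ∈ E(G2) ✓
  (4,10) → (φ(4),φ(10)) = (0,8) ∈ E(G2) ✓
  (5,6) → (φ(5),φ(6)) = (1,4) ∈ E(G2) ✓
  (5,9) → (φ(5),φ(9)) = (1,6) ∈ E(G2) ✓
  (5,10) → (φ(5),φ(10)) = (0,1) ∈ E(G2) ✓
  (6,7) → (φ(6),φ(7)) = (4,10) ∈ E(G2) ✓
  (6,8) → (φ(6),φ(8)) = (3,4) ∈ E(G2) ✓
  (6,10) → (φ(6),φ(10)) = (0,4) ∈ E(G2) ✓
  (7,8) → (φ(7),φ(8)) = (3,10) ∈ E(G2) ✓
  (7,9) → (φ(7),φ(9)) = (6,10) ∈ E(G2) ✓
  (7,10) → (φ(7),φ(10)) = (0,10) ∈ E(G2) ✓
  (8,9) → (φ(8),φ(9)) = (3,6) ∈ E(G2) ✓
  (9,10) → (φ(9),φ(10)) = (0,6) ∈ E(G2) ✓
All 32 edges of G1 map to edges of G2, and |E(G1)| = |E(G2)| = 32, so φ is a bijection on edges as well as vertices. Hence G1 ≅ G2.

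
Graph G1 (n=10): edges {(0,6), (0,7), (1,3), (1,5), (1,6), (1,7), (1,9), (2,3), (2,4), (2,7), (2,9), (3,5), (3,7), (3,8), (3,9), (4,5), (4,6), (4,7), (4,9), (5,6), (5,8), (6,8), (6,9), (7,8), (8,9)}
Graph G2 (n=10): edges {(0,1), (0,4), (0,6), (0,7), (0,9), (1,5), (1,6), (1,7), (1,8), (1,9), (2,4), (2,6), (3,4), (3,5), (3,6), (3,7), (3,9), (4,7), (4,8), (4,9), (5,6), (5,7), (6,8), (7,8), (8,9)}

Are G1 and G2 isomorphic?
Yes, isomorphic

The graphs are isomorphic.
One valid mapping φ: V(G1) → V(G2): 0→2, 1→0, 2→5, 3→1, 4→3, 5→9, 6→4, 7→6, 8→8, 9→7

Verify φ preserves adjacency — for each edge of G1, its image is an edge of G2:
  (0,6) → (φ(0),φ(6)) = (2,4) ∈ E(G2) ✓
  (0,7) → (φ(0),φ(7)) = (2,6) ∈ E(G2) ✓
  (1,3) → (φ(1),φ(3)) = (0,1) ∈ E(G2) ✓
  (1,5) → (φ(1),φ(5)) = (0,9) ∈ E(G2) ✓
  (1,6) → (φ(1),φ(6)) = (0,4) ∈ E(G2) ✓
  (1,7) → (φ(1),φ(7)) = (0,6) ∈ E(G2) ✓
  (1,9) → (φ(1),φ(9)) = (0,7) ∈ E(G2) ✓
  (2,3) → (φ(2),φ(3)) = (1,5) ∈ E(G2) ✓
  (2,4) → (φ(2),φ(4)) = (3,5) ∈ E(G2) ✓
  (2,7) → (φ(2),φ(7)) = (5,6) ∈ E(G2) ✓
  (2,9) → (φ(2),φ(9)) = (5,7) ∈ E(G2) ✓
  (3,5) → (φ(3),φ(5)) = (1,9) ∈ E(G2) ✓
  (3,7) → (φ(3),φ(7)) = (1,6) ∈ E(G2) ✓
  (3,8) → (φ(3),φ(8)) = (1,8) ∈ E(G2) ✓
  (3,9) → (φ(3),φ(9)) = (1,7) ∈ E(G2) ✓
  (4,5) → (φ(4),φ(5)) = (3,9) ∈ E(G2) ✓
  (4,6) → (φ(4),φ(6)) = (3,4) ∈ E(G2) ✓
  (4,7) → (φ(4),φ(7)) = (3,6) ∈ E(G2) ✓
  (4,9) → (φ(4),φ(9)) = (3,7) ∈ E(G2) ✓
  (5,6) → (φ(5),φ(6)) = (4,9) ∈ E(G2) ✓
  (5,8) → (φ(5),φ(8)) = (8,9) ∈ E(G2) ✓
  (6,8) → (φ(6),φ(8)) = (4,8) ∈ E(G2) ✓
  (6,9) → (φ(6),φ(9)) = (4,7) ∈ E(G2) ✓
  (7,8) → (φ(7),φ(8)) = (6,8) ∈ E(G2) ✓
  (8,9) → (φ(8),φ(9)) = (7,8) ∈ E(G2) ✓
All 25 edges of G1 map to edges of G2, and |E(G1)| = |E(G2)| = 25, so φ is a bijection on edges as well as vertices. Hence G1 ≅ G2.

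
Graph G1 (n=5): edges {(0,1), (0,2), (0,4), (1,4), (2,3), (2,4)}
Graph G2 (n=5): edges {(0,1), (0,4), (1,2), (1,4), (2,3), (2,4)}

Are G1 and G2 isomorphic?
Yes, isomorphic

The graphs are isomorphic.
One valid mapping φ: V(G1) → V(G2): 0→1, 1→0, 2→2, 3→3, 4→4

Verify φ preserves adjacency — for each edge of G1, its image is an edge of G2:
  (0,1) → (φ(0),φ(1)) = (0,1) ∈ E(G2) ✓
  (0,2) → (φ(0),φ(2)) = (1,2) ∈ E(G2) ✓
  (0,4) → (φ(0),φ(4)) = (1,4) ∈ E(G2) ✓
  (1,4) → (φ(1),φ(4)) = (0,4) ∈ E(G2) ✓
  (2,3) → (φ(2),φ(3)) = (2,3) ∈ E(G2) ✓
  (2,4) → (φ(2),φ(4)) = (2,4) ∈ E(G2) ✓
All 6 edges of G1 map to edges of G2, and |E(G1)| = |E(G2)| = 6, so φ is a bijection on edges as well as vertices. Hence G1 ≅ G2.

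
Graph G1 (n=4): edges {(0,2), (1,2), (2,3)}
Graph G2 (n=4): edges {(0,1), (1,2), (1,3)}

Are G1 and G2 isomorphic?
Yes, isomorphic

The graphs are isomorphic.
One valid mapping φ: V(G1) → V(G2): 0→2, 1→3, 2→1, 3→0

Verify φ preserves adjacency — for each edge of G1, its image is an edge of G2:
  (0,2) → (φ(0),φ(2)) = (1,2) ∈ E(G2) ✓
  (1,2) → (φ(1),φ(2)) = (1,3) ∈ E(G2) ✓
  (2,3) → (φ(2),φ(3)) = (0,1) ∈ E(G2) ✓
All 3 edges of G1 map to edges of G2, and |E(G1)| = |E(G2)| = 3, so φ is a bijection on edges as well as vertices. Hence G1 ≅ G2.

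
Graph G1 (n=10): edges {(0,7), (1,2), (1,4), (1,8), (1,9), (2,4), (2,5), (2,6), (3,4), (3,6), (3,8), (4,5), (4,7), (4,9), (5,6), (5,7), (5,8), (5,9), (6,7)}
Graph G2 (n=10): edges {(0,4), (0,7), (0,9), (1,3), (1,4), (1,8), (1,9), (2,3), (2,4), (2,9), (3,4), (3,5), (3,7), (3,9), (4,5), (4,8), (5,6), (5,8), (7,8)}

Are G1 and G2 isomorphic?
Yes, isomorphic

The graphs are isomorphic.
One valid mapping φ: V(G1) → V(G2): 0→6, 1→9, 2→1, 3→7, 4→3, 5→4, 6→8, 7→5, 8→0, 9→2

Verify φ preserves adjacency — for each edge of G1, its image is an edge of G2:
  (0,7) → (φ(0),φ(7)) = (5,6) ∈ E(G2) ✓
  (1,2) → (φ(1),φ(2)) = (1,9) ∈ E(G2) ✓
  (1,4) → (φ(1),φ(4)) = (3,9) ∈ E(G2) ✓
  (1,8) → (φ(1),φ(8)) = (0,9) ∈ E(G2) ✓
  (1,9) → (φ(1),φ(9)) = (2,9) ∈ E(G2) ✓
  (2,4) → (φ(2),φ(4)) = (1,3) ∈ E(G2) ✓
  (2,5) → (φ(2),φ(5)) = (1,4) ∈ E(G2) ✓
  (2,6) → (φ(2),φ(6)) = (1,8) ∈ E(G2) ✓
  (3,4) → (φ(3),φ(4)) = (3,7) ∈ E(G2) ✓
  (3,6) → (φ(3),φ(6)) = (7,8) ∈ E(G2) ✓
  (3,8) → (φ(3),φ(8)) = (0,7) ∈ E(G2) ✓
  (4,5) → (φ(4),φ(5)) = (3,4) ∈ E(G2) ✓
  (4,7) → (φ(4),φ(7)) = (3,5) ∈ E(G2) ✓
  (4,9) → (φ(4),φ(9)) = (2,3) ∈ E(G2) ✓
  (5,6) → (φ(5),φ(6)) = (4,8) ∈ E(G2) ✓
  (5,7) → (φ(5),φ(7)) = (4,5) ∈ E(G2) ✓
  (5,8) → (φ(5),φ(8)) = (0,4) ∈ E(G2) ✓
  (5,9) → (φ(5),φ(9)) = (2,4) ∈ E(G2) ✓
  (6,7) → (φ(6),φ(7)) = (5,8) ∈ E(G2) ✓
All 19 edges of G1 map to edges of G2, and |E(G1)| = |E(G2)| = 19, so φ is a bijection on edges as well as vertices. Hence G1 ≅ G2.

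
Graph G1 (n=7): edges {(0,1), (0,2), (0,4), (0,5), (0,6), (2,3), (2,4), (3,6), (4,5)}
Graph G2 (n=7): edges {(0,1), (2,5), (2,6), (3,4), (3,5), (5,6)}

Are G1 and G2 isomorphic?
No, not isomorphic

The graphs are NOT isomorphic.

Counting triangles (3-cliques): G1 has 2, G2 has 1.
Triangle count is an isomorphism invariant, so differing triangle counts rule out isomorphism.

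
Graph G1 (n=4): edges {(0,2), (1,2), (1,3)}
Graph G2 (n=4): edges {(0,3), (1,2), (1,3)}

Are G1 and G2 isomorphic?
Yes, isomorphic

The graphs are isomorphic.
One valid mapping φ: V(G1) → V(G2): 0→2, 1→3, 2→1, 3→0

Verify φ preserves adjacency — for each edge of G1, its image is an edge of G2:
  (0,2) → (φ(0),φ(2)) = (1,2) ∈ E(G2) ✓
  (1,2) → (φ(1),φ(2)) = (1,3) ∈ E(G2) ✓
  (1,3) → (φ(1),φ(3)) = (0,3) ∈ E(G2) ✓
All 3 edges of G1 map to edges of G2, and |E(G1)| = |E(G2)| = 3, so φ is a bijection on edges as well as vertices. Hence G1 ≅ G2.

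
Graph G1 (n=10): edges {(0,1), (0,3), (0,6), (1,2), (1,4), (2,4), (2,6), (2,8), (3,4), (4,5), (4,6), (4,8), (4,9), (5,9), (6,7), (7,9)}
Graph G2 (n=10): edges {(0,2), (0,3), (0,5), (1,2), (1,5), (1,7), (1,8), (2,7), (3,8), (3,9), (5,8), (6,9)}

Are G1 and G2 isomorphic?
No, not isomorphic

The graphs are NOT isomorphic.

Connected components of G1: 1 component(s) with vertex sets [[0, 1, 2, 3, 4, 5, 6, 7, 8, 9]], sizes [10].
Connected components of G2: 2 component(s) with vertex sets [[4], [0, 1, 2, 3, 5, 6, 7, 8, 9]], sizes [1, 9].
The number of connected components (and the multiset of component sizes) is an isomorphism invariant — an isomorphism maps each component of G1 bijectively onto a component of G2. Since G1 has 1 component(s) and G2 has 2, they cannot be isomorphic.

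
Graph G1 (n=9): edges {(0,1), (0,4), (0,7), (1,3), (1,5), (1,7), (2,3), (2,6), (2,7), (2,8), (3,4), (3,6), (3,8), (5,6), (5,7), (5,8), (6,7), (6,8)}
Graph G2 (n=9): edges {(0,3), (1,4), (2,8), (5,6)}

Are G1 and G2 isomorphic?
No, not isomorphic

The graphs are NOT isomorphic.

Connected components of G1: 1 component(s) with vertex sets [[0, 1, 2, 3, 4, 5, 6, 7, 8]], sizes [9].
Connected components of G2: 5 component(s) with vertex sets [[7], [0, 3], [1, 4], [2, 8], [5, 6]], sizes [1, 2, 2, 2, 2].
The number of connected components (and the multiset of component sizes) is an isomorphism invariant — an isomorphism maps each component of G1 bijectively onto a component of G2. Since G1 has 1 component(s) and G2 has 5, they cannot be isomorphic.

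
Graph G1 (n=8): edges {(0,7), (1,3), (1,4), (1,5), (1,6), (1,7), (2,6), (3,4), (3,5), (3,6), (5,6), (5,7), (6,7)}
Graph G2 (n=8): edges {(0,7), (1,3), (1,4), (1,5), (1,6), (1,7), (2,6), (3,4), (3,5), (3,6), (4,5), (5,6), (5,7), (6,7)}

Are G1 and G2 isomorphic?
No, not isomorphic

The graphs are NOT isomorphic.

Counting edges: G1 has 13 edge(s); G2 has 14 edge(s).
Edge count is an isomorphism invariant (a bijection on vertices induces a bijection on edges), so differing edge counts rule out isomorphism.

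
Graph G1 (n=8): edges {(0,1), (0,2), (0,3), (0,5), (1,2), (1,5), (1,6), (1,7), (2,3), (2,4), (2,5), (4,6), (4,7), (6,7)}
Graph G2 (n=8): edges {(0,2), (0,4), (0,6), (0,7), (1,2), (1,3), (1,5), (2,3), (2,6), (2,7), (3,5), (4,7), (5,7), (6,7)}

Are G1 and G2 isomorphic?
Yes, isomorphic

The graphs are isomorphic.
One valid mapping φ: V(G1) → V(G2): 0→0, 1→2, 2→7, 3→4, 4→5, 5→6, 6→3, 7→1

Verify φ preserves adjacency — for each edge of G1, its image is an edge of G2:
  (0,1) → (φ(0),φ(1)) = (0,2) ∈ E(G2) ✓
  (0,2) → (φ(0),φ(2)) = (0,7) ∈ E(G2) ✓
  (0,3) → (φ(0),φ(3)) = (0,4) ∈ E(G2) ✓
  (0,5) → (φ(0),φ(5)) = (0,6) ∈ E(G2) ✓
  (1,2) → (φ(1),φ(2)) = (2,7) ∈ E(G2) ✓
  (1,5) → (φ(1),φ(5)) = (2,6) ∈ E(G2) ✓
  (1,6) → (φ(1),φ(6)) = (2,3) ∈ E(G2) ✓
  (1,7) → (φ(1),φ(7)) = (1,2) ∈ E(G2) ✓
  (2,3) → (φ(2),φ(3)) = (4,7) ∈ E(G2) ✓
  (2,4) → (φ(2),φ(4)) = (5,7) ∈ E(G2) ✓
  (2,5) → (φ(2),φ(5)) = (6,7) ∈ E(G2) ✓
  (4,6) → (φ(4),φ(6)) = (3,5) ∈ E(G2) ✓
  (4,7) → (φ(4),φ(7)) = (1,5) ∈ E(G2) ✓
  (6,7) → (φ(6),φ(7)) = (1,3) ∈ E(G2) ✓
All 14 edges of G1 map to edges of G2, and |E(G1)| = |E(G2)| = 14, so φ is a bijection on edges as well as vertices. Hence G1 ≅ G2.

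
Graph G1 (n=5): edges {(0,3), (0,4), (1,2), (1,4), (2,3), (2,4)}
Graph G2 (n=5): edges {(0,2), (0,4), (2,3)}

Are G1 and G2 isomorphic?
No, not isomorphic

The graphs are NOT isomorphic.

Counting triangles (3-cliques): G1 has 1, G2 has 0.
Triangle count is an isomorphism invariant, so differing triangle counts rule out isomorphism.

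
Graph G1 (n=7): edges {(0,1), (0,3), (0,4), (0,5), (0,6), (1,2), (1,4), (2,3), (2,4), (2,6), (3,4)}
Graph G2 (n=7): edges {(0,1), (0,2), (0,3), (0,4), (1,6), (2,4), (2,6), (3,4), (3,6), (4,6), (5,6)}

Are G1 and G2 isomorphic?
Yes, isomorphic

The graphs are isomorphic.
One valid mapping φ: V(G1) → V(G2): 0→6, 1→3, 2→0, 3→2, 4→4, 5→5, 6→1

Verify φ preserves adjacency — for each edge of G1, its image is an edge of G2:
  (0,1) → (φ(0),φ(1)) = (3,6) ∈ E(G2) ✓
  (0,3) → (φ(0),φ(3)) = (2,6) ∈ E(G2) ✓
  (0,4) → (φ(0),φ(4)) = (4,6) ∈ E(G2) ✓
  (0,5) → (φ(0),φ(5)) = (5,6) ∈ E(G2) ✓
  (0,6) → (φ(0),φ(6)) = (1,6) ∈ E(G2) ✓
  (1,2) → (φ(1),φ(2)) = (0,3) ∈ E(G2) ✓
  (1,4) → (φ(1),φ(4)) = (3,4) ∈ E(G2) ✓
  (2,3) → (φ(2),φ(3)) = (0,2) ∈ E(G2) ✓
  (2,4) → (φ(2),φ(4)) = (0,4) ∈ E(G2) ✓
  (2,6) → (φ(2),φ(6)) = (0,1) ∈ E(G2) ✓
  (3,4) → (φ(3),φ(4)) = (2,4) ∈ E(G2) ✓
All 11 edges of G1 map to edges of G2, and |E(G1)| = |E(G2)| = 11, so φ is a bijection on edges as well as vertices. Hence G1 ≅ G2.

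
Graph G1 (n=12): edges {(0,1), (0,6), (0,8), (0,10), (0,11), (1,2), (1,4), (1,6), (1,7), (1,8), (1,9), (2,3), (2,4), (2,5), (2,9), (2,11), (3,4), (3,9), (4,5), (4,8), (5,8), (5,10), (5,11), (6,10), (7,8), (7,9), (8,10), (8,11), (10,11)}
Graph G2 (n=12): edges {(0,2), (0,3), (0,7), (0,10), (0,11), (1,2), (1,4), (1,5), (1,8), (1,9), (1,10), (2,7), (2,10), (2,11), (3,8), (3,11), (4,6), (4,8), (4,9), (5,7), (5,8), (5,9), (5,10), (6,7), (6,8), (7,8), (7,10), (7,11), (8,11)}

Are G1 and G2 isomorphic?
Yes, isomorphic

The graphs are isomorphic.
One valid mapping φ: V(G1) → V(G2): 0→11, 1→8, 2→1, 3→9, 4→5, 5→10, 6→3, 7→6, 8→7, 9→4, 10→0, 11→2

Verify φ preserves adjacency — for each edge of G1, its image is an edge of G2:
  (0,1) → (φ(0),φ(1)) = (8,11) ∈ E(G2) ✓
  (0,6) → (φ(0),φ(6)) = (3,11) ∈ E(G2) ✓
  (0,8) → (φ(0),φ(8)) = (7,11) ∈ E(G2) ✓
  (0,10) → (φ(0),φ(10)) = (0,11) ∈ E(G2) ✓
  (0,11) → (φ(0),φ(11)) = (2,11) ∈ E(G2) ✓
  (1,2) → (φ(1),φ(2)) = (1,8) ∈ E(G2) ✓
  (1,4) → (φ(1),φ(4)) = (5,8) ∈ E(G2) ✓
  (1,6) → (φ(1),φ(6)) = (3,8) ∈ E(G2) ✓
  (1,7) → (φ(1),φ(7)) = (6,8) ∈ E(G2) ✓
  (1,8) → (φ(1),φ(8)) = (7,8) ∈ E(G2) ✓
  (1,9) → (φ(1),φ(9)) = (4,8) ∈ E(G2) ✓
  (2,3) → (φ(2),φ(3)) = (1,9) ∈ E(G2) ✓
  (2,4) → (φ(2),φ(4)) = (1,5) ∈ E(G2) ✓
  (2,5) → (φ(2),φ(5)) = (1,10) ∈ E(G2) ✓
  (2,9) → (φ(2),φ(9)) = (1,4) ∈ E(G2) ✓
  (2,11) → (φ(2),φ(11)) = (1,2) ∈ E(G2) ✓
  (3,4) → (φ(3),φ(4)) = (5,9) ∈ E(G2) ✓
  (3,9) → (φ(3),φ(9)) = (4,9) ∈ E(G2) ✓
  (4,5) → (φ(4),φ(5)) = (5,10) ∈ E(G2) ✓
  (4,8) → (φ(4),φ(8)) = (5,7) ∈ E(G2) ✓
  (5,8) → (φ(5),φ(8)) = (7,10) ∈ E(G2) ✓
  (5,10) → (φ(5),φ(10)) = (0,10) ∈ E(G2) ✓
  (5,11) → (φ(5),φ(11)) = (2,10) ∈ E(G2) ✓
  (6,10) → (φ(6),φ(10)) = (0,3) ∈ E(G2) ✓
  (7,8) → (φ(7),φ(8)) = (6,7) ∈ E(G2) ✓
  (7,9) → (φ(7),φ(9)) = (4,6) ∈ E(G2) ✓
  (8,10) → (φ(8),φ(10)) = (0,7) ∈ E(G2) ✓
  (8,11) → (φ(8),φ(11)) = (2,7) ∈ E(G2) ✓
  (10,11) → (φ(10),φ(11)) = (0,2) ∈ E(G2) ✓
All 29 edges of G1 map to edges of G2, and |E(G1)| = |E(G2)| = 29, so φ is a bijection on edges as well as vertices. Hence G1 ≅ G2.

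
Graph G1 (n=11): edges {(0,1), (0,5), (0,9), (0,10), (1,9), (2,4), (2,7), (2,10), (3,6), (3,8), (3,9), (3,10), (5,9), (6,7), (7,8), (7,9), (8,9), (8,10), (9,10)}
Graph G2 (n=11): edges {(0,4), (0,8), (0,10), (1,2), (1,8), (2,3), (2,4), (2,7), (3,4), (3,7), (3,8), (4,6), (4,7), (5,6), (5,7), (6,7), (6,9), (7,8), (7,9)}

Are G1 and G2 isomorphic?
Yes, isomorphic

The graphs are isomorphic.
One valid mapping φ: V(G1) → V(G2): 0→6, 1→5, 2→0, 3→2, 4→10, 5→9, 6→1, 7→8, 8→3, 9→7, 10→4

Verify φ preserves adjacency — for each edge of G1, its image is an edge of G2:
  (0,1) → (φ(0),φ(1)) = (5,6) ∈ E(G2) ✓
  (0,5) → (φ(0),φ(5)) = (6,9) ∈ E(G2) ✓
  (0,9) → (φ(0),φ(9)) = (6,7) ∈ E(G2) ✓
  (0,10) → (φ(0),φ(10)) = (4,6) ∈ E(G2) ✓
  (1,9) → (φ(1),φ(9)) = (5,7) ∈ E(G2) ✓
  (2,4) → (φ(2),φ(4)) = (0,10) ∈ E(G2) ✓
  (2,7) → (φ(2),φ(7)) = (0,8) ∈ E(G2) ✓
  (2,10) → (φ(2),φ(10)) = (0,4) ∈ E(G2) ✓
  (3,6) → (φ(3),φ(6)) = (1,2) ∈ E(G2) ✓
  (3,8) → (φ(3),φ(8)) = (2,3) ∈ E(G2) ✓
  (3,9) → (φ(3),φ(9)) = (2,7) ∈ E(G2) ✓
  (3,10) → (φ(3),φ(10)) = (2,4) ∈ E(G2) ✓
  (5,9) → (φ(5),φ(9)) = (7,9) ∈ E(G2) ✓
  (6,7) → (φ(6),φ(7)) = (1,8) ∈ E(G2) ✓
  (7,8) → (φ(7),φ(8)) = (3,8) ∈ E(G2) ✓
  (7,9) → (φ(7),φ(9)) = (7,8) ∈ E(G2) ✓
  (8,9) → (φ(8),φ(9)) = (3,7) ∈ E(G2) ✓
  (8,10) → (φ(8),φ(10)) = (3,4) ∈ E(G2) ✓
  (9,10) → (φ(9),φ(10)) = (4,7) ∈ E(G2) ✓
All 19 edges of G1 map to edges of G2, and |E(G1)| = |E(G2)| = 19, so φ is a bijection on edges as well as vertices. Hence G1 ≅ G2.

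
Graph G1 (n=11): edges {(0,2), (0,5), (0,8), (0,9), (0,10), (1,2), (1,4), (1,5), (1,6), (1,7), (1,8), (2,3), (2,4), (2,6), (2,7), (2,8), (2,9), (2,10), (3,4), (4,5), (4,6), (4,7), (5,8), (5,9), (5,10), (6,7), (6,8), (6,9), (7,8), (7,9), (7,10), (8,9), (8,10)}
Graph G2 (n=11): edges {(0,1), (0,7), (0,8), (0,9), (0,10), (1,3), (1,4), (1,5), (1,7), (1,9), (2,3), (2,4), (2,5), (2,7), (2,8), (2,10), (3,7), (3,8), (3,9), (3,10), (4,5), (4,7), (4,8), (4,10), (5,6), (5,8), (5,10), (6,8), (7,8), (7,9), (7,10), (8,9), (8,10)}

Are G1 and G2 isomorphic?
Yes, isomorphic

The graphs are isomorphic.
One valid mapping φ: V(G1) → V(G2): 0→9, 1→4, 2→8, 3→6, 4→5, 5→1, 6→2, 7→10, 8→7, 9→3, 10→0

Verify φ preserves adjacency — for each edge of G1, its image is an edge of G2:
  (0,2) → (φ(0),φ(2)) = (8,9) ∈ E(G2) ✓
  (0,5) → (φ(0),φ(5)) = (1,9) ∈ E(G2) ✓
  (0,8) → (φ(0),φ(8)) = (7,9) ∈ E(G2) ✓
  (0,9) → (φ(0),φ(9)) = (3,9) ∈ E(G2) ✓
  (0,10) → (φ(0),φ(10)) = (0,9) ∈ E(G2) ✓
  (1,2) → (φ(1),φ(2)) = (4,8) ∈ E(G2) ✓
  (1,4) → (φ(1),φ(4)) = (4,5) ∈ E(G2) ✓
  (1,5) → (φ(1),φ(5)) = (1,4) ∈ E(G2) ✓
  (1,6) → (φ(1),φ(6)) = (2,4) ∈ E(G2) ✓
  (1,7) → (φ(1),φ(7)) = (4,10) ∈ E(G2) ✓
  (1,8) → (φ(1),φ(8)) = (4,7) ∈ E(G2) ✓
  (2,3) → (φ(2),φ(3)) = (6,8) ∈ E(G2) ✓
  (2,4) → (φ(2),φ(4)) = (5,8) ∈ E(G2) ✓
  (2,6) → (φ(2),φ(6)) = (2,8) ∈ E(G2) ✓
  (2,7) → (φ(2),φ(7)) = (8,10) ∈ E(G2) ✓
  (2,8) → (φ(2),φ(8)) = (7,8) ∈ E(G2) ✓
  (2,9) → (φ(2),φ(9)) = (3,8) ∈ E(G2) ✓
  (2,10) → (φ(2),φ(10)) = (0,8) ∈ E(G2) ✓
  (3,4) → (φ(3),φ(4)) = (5,6) ∈ E(G2) ✓
  (4,5) → (φ(4),φ(5)) = (1,5) ∈ E(G2) ✓
  (4,6) → (φ(4),φ(6)) = (2,5) ∈ E(G2) ✓
  (4,7) → (φ(4),φ(7)) = (5,10) ∈ E(G2) ✓
  (5,8) → (φ(5),φ(8)) = (1,7) ∈ E(G2) ✓
  (5,9) → (φ(5),φ(9)) = (1,3) ∈ E(G2) ✓
  (5,10) → (φ(5),φ(10)) = (0,1) ∈ E(G2) ✓
  (6,7) → (φ(6),φ(7)) = (2,10) ∈ E(G2) ✓
  (6,8) → (φ(6),φ(8)) = (2,7) ∈ E(G2) ✓
  (6,9) → (φ(6),φ(9)) = (2,3) ∈ E(G2) ✓
  (7,8) → (φ(7),φ(8)) = (7,10) ∈ E(G2) ✓
  (7,9) → (φ(7),φ(9)) = (3,10) ∈ E(G2) ✓
  (7,10) → (φ(7),φ(10)) = (0,10) ∈ E(G2) ✓
  (8,9) → (φ(8),φ(9)) = (3,7) ∈ E(G2) ✓
  (8,10) → (φ(8),φ(10)) = (0,7) ∈ E(G2) ✓
All 33 edges of G1 map to edges of G2, and |E(G1)| = |E(G2)| = 33, so φ is a bijection on edges as well as vertices. Hence G1 ≅ G2.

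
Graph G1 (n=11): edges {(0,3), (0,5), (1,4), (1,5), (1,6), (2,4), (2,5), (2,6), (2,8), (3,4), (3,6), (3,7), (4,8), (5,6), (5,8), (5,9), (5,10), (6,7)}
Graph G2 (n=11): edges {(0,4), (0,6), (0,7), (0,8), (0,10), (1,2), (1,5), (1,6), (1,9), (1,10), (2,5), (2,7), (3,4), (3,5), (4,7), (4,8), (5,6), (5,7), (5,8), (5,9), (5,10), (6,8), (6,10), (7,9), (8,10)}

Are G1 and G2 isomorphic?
No, not isomorphic

The graphs are NOT isomorphic.

Degrees in G1: deg(0)=2, deg(1)=3, deg(2)=4, deg(3)=4, deg(4)=4, deg(5)=7, deg(6)=5, deg(7)=2, deg(8)=3, deg(9)=1, deg(10)=1.
Sorted degree sequence of G1: [7, 5, 4, 4, 4, 3, 3, 2, 2, 1, 1].
Degrees in G2: deg(0)=5, deg(1)=5, deg(2)=3, deg(3)=2, deg(4)=4, deg(5)=8, deg(6)=5, deg(7)=5, deg(8)=5, deg(9)=3, deg(10)=5.
Sorted degree sequence of G2: [8, 5, 5, 5, 5, 5, 5, 4, 3, 3, 2].
The (sorted) degree sequence is an isomorphism invariant, so since G1 and G2 have different degree sequences they cannot be isomorphic.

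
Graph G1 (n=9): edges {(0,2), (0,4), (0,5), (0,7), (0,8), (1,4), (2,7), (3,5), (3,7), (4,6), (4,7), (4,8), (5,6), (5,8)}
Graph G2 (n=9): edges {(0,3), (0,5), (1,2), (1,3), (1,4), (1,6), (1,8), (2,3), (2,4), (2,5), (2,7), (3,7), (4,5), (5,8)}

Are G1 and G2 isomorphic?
Yes, isomorphic

The graphs are isomorphic.
One valid mapping φ: V(G1) → V(G2): 0→2, 1→6, 2→7, 3→0, 4→1, 5→5, 6→8, 7→3, 8→4

Verify φ preserves adjacency — for each edge of G1, its image is an edge of G2:
  (0,2) → (φ(0),φ(2)) = (2,7) ∈ E(G2) ✓
  (0,4) → (φ(0),φ(4)) = (1,2) ∈ E(G2) ✓
  (0,5) → (φ(0),φ(5)) = (2,5) ∈ E(G2) ✓
  (0,7) → (φ(0),φ(7)) = (2,3) ∈ E(G2) ✓
  (0,8) → (φ(0),φ(8)) = (2,4) ∈ E(G2) ✓
  (1,4) → (φ(1),φ(4)) = (1,6) ∈ E(G2) ✓
  (2,7) → (φ(2),φ(7)) = (3,7) ∈ E(G2) ✓
  (3,5) → (φ(3),φ(5)) = (0,5) ∈ E(G2) ✓
  (3,7) → (φ(3),φ(7)) = (0,3) ∈ E(G2) ✓
  (4,6) → (φ(4),φ(6)) = (1,8) ∈ E(G2) ✓
  (4,7) → (φ(4),φ(7)) = (1,3) ∈ E(G2) ✓
  (4,8) → (φ(4),φ(8)) = (1,4) ∈ E(G2) ✓
  (5,6) → (φ(5),φ(6)) = (5,8) ∈ E(G2) ✓
  (5,8) → (φ(5),φ(8)) = (4,5) ∈ E(G2) ✓
All 14 edges of G1 map to edges of G2, and |E(G1)| = |E(G2)| = 14, so φ is a bijection on edges as well as vertices. Hence G1 ≅ G2.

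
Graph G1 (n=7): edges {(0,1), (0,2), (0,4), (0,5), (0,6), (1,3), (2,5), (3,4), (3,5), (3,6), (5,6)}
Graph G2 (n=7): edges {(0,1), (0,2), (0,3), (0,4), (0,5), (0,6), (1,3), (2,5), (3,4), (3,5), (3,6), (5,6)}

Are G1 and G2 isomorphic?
No, not isomorphic

The graphs are NOT isomorphic.

Counting edges: G1 has 11 edge(s); G2 has 12 edge(s).
Edge count is an isomorphism invariant (a bijection on vertices induces a bijection on edges), so differing edge counts rule out isomorphism.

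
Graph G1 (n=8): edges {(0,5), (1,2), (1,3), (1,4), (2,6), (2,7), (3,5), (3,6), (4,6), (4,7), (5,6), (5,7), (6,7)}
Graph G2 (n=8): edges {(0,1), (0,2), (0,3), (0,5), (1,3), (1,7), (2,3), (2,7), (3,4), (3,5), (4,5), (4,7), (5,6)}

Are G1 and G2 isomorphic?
Yes, isomorphic

The graphs are isomorphic.
One valid mapping φ: V(G1) → V(G2): 0→6, 1→7, 2→1, 3→4, 4→2, 5→5, 6→3, 7→0

Verify φ preserves adjacency — for each edge of G1, its image is an edge of G2:
  (0,5) → (φ(0),φ(5)) = (5,6) ∈ E(G2) ✓
  (1,2) → (φ(1),φ(2)) = (1,7) ∈ E(G2) ✓
  (1,3) → (φ(1),φ(3)) = (4,7) ∈ E(G2) ✓
  (1,4) → (φ(1),φ(4)) = (2,7) ∈ E(G2) ✓
  (2,6) → (φ(2),φ(6)) = (1,3) ∈ E(G2) ✓
  (2,7) → (φ(2),φ(7)) = (0,1) ∈ E(G2) ✓
  (3,5) → (φ(3),φ(5)) = (4,5) ∈ E(G2) ✓
  (3,6) → (φ(3),φ(6)) = (3,4) ∈ E(G2) ✓
  (4,6) → (φ(4),φ(6)) = (2,3) ∈ E(G2) ✓
  (4,7) → (φ(4),φ(7)) = (0,2) ∈ E(G2) ✓
  (5,6) → (φ(5),φ(6)) = (3,5) ∈ E(G2) ✓
  (5,7) → (φ(5),φ(7)) = (0,5) ∈ E(G2) ✓
  (6,7) → (φ(6),φ(7)) = (0,3) ∈ E(G2) ✓
All 13 edges of G1 map to edges of G2, and |E(G1)| = |E(G2)| = 13, so φ is a bijection on edges as well as vertices. Hence G1 ≅ G2.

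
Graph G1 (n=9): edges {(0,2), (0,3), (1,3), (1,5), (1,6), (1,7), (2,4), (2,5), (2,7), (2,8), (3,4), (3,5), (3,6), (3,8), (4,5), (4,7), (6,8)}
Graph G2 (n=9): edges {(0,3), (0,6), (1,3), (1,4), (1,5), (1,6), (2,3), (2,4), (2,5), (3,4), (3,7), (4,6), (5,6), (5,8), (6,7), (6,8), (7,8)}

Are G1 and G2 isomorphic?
Yes, isomorphic

The graphs are isomorphic.
One valid mapping φ: V(G1) → V(G2): 0→0, 1→5, 2→3, 3→6, 4→4, 5→1, 6→8, 7→2, 8→7

Verify φ preserves adjacency — for each edge of G1, its image is an edge of G2:
  (0,2) → (φ(0),φ(2)) = (0,3) ∈ E(G2) ✓
  (0,3) → (φ(0),φ(3)) = (0,6) ∈ E(G2) ✓
  (1,3) → (φ(1),φ(3)) = (5,6) ∈ E(G2) ✓
  (1,5) → (φ(1),φ(5)) = (1,5) ∈ E(G2) ✓
  (1,6) → (φ(1),φ(6)) = (5,8) ∈ E(G2) ✓
  (1,7) → (φ(1),φ(7)) = (2,5) ∈ E(G2) ✓
  (2,4) → (φ(2),φ(4)) = (3,4) ∈ E(G2) ✓
  (2,5) → (φ(2),φ(5)) = (1,3) ∈ E(G2) ✓
  (2,7) → (φ(2),φ(7)) = (2,3) ∈ E(G2) ✓
  (2,8) → (φ(2),φ(8)) = (3,7) ∈ E(G2) ✓
  (3,4) → (φ(3),φ(4)) = (4,6) ∈ E(G2) ✓
  (3,5) → (φ(3),φ(5)) = (1,6) ∈ E(G2) ✓
  (3,6) → (φ(3),φ(6)) = (6,8) ∈ E(G2) ✓
  (3,8) → (φ(3),φ(8)) = (6,7) ∈ E(G2) ✓
  (4,5) → (φ(4),φ(5)) = (1,4) ∈ E(G2) ✓
  (4,7) → (φ(4),φ(7)) = (2,4) ∈ E(G2) ✓
  (6,8) → (φ(6),φ(8)) = (7,8) ∈ E(G2) ✓
All 17 edges of G1 map to edges of G2, and |E(G1)| = |E(G2)| = 17, so φ is a bijection on edges as well as vertices. Hence G1 ≅ G2.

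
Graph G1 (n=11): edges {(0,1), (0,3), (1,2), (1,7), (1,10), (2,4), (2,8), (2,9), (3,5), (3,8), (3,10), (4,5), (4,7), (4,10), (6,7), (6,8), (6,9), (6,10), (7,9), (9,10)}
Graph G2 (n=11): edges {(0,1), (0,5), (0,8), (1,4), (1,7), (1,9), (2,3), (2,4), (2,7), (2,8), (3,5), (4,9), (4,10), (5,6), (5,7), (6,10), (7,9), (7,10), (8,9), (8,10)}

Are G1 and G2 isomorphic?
Yes, isomorphic

The graphs are isomorphic.
One valid mapping φ: V(G1) → V(G2): 0→3, 1→2, 2→8, 3→5, 4→10, 5→6, 6→1, 7→4, 8→0, 9→9, 10→7

Verify φ preserves adjacency — for each edge of G1, its image is an edge of G2:
  (0,1) → (φ(0),φ(1)) = (2,3) ∈ E(G2) ✓
  (0,3) → (φ(0),φ(3)) = (3,5) ∈ E(G2) ✓
  (1,2) → (φ(1),φ(2)) = (2,8) ∈ E(G2) ✓
  (1,7) → (φ(1),φ(7)) = (2,4) ∈ E(G2) ✓
  (1,10) → (φ(1),φ(10)) = (2,7) ∈ E(G2) ✓
  (2,4) → (φ(2),φ(4)) = (8,10) ∈ E(G2) ✓
  (2,8) → (φ(2),φ(8)) = (0,8) ∈ E(G2) ✓
  (2,9) → (φ(2),φ(9)) = (8,9) ∈ E(G2) ✓
  (3,5) → (φ(3),φ(5)) = (5,6) ∈ E(G2) ✓
  (3,8) → (φ(3),φ(8)) = (0,5) ∈ E(G2) ✓
  (3,10) → (φ(3),φ(10)) = (5,7) ∈ E(G2) ✓
  (4,5) → (φ(4),φ(5)) = (6,10) ∈ E(G2) ✓
  (4,7) → (φ(4),φ(7)) = (4,10) ∈ E(G2) ✓
  (4,10) → (φ(4),φ(10)) = (7,10) ∈ E(G2) ✓
  (6,7) → (φ(6),φ(7)) = (1,4) ∈ E(G2) ✓
  (6,8) → (φ(6),φ(8)) = (0,1) ∈ E(G2) ✓
  (6,9) → (φ(6),φ(9)) = (1,9) ∈ E(G2) ✓
  (6,10) → (φ(6),φ(10)) = (1,7) ∈ E(G2) ✓
  (7,9) → (φ(7),φ(9)) = (4,9) ∈ E(G2) ✓
  (9,10) → (φ(9),φ(10)) = (7,9) ∈ E(G2) ✓
All 20 edges of G1 map to edges of G2, and |E(G1)| = |E(G2)| = 20, so φ is a bijection on edges as well as vertices. Hence G1 ≅ G2.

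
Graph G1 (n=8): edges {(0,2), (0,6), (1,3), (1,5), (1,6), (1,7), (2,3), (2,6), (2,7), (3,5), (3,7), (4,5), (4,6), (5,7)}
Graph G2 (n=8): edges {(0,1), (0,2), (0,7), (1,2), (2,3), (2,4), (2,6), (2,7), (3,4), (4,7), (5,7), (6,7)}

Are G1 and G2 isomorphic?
No, not isomorphic

The graphs are NOT isomorphic.

Counting triangles (3-cliques): G1 has 6, G2 has 5.
Triangle count is an isomorphism invariant, so differing triangle counts rule out isomorphism.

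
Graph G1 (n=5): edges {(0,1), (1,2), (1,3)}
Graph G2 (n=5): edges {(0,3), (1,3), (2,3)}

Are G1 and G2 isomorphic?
Yes, isomorphic

The graphs are isomorphic.
One valid mapping φ: V(G1) → V(G2): 0→0, 1→3, 2→2, 3→1, 4→4

Verify φ preserves adjacency — for each edge of G1, its image is an edge of G2:
  (0,1) → (φ(0),φ(1)) = (0,3) ∈ E(G2) ✓
  (1,2) → (φ(1),φ(2)) = (2,3) ∈ E(G2) ✓
  (1,3) → (φ(1),φ(3)) = (1,3) ∈ E(G2) ✓
All 3 edges of G1 map to edges of G2, and |E(G1)| = |E(G2)| = 3, so φ is a bijection on edges as well as vertices. Hence G1 ≅ G2.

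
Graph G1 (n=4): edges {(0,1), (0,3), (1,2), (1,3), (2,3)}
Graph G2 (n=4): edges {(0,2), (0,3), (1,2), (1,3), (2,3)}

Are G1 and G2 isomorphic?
Yes, isomorphic

The graphs are isomorphic.
One valid mapping φ: V(G1) → V(G2): 0→1, 1→3, 2→0, 3→2

Verify φ preserves adjacency — for each edge of G1, its image is an edge of G2:
  (0,1) → (φ(0),φ(1)) = (1,3) ∈ E(G2) ✓
  (0,3) → (φ(0),φ(3)) = (1,2) ∈ E(G2) ✓
  (1,2) → (φ(1),φ(2)) = (0,3) ∈ E(G2) ✓
  (1,3) → (φ(1),φ(3)) = (2,3) ∈ E(G2) ✓
  (2,3) → (φ(2),φ(3)) = (0,2) ∈ E(G2) ✓
All 5 edges of G1 map to edges of G2, and |E(G1)| = |E(G2)| = 5, so φ is a bijection on edges as well as vertices. Hence G1 ≅ G2.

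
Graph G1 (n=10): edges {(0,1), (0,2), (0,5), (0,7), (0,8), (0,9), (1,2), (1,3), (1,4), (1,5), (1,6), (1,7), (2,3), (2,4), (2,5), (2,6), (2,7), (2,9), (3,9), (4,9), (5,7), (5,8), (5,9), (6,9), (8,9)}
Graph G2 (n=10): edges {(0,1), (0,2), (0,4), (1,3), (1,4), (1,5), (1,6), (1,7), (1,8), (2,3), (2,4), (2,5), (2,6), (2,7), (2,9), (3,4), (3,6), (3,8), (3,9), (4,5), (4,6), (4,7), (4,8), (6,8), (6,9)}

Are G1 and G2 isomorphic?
Yes, isomorphic

The graphs are isomorphic.
One valid mapping φ: V(G1) → V(G2): 0→6, 1→1, 2→4, 3→7, 4→5, 5→3, 6→0, 7→8, 8→9, 9→2

Verify φ preserves adjacency — for each edge of G1, its image is an edge of G2:
  (0,1) → (φ(0),φ(1)) = (1,6) ∈ E(G2) ✓
  (0,2) → (φ(0),φ(2)) = (4,6) ∈ E(G2) ✓
  (0,5) → (φ(0),φ(5)) = (3,6) ∈ E(G2) ✓
  (0,7) → (φ(0),φ(7)) = (6,8) ∈ E(G2) ✓
  (0,8) → (φ(0),φ(8)) = (6,9) ∈ E(G2) ✓
  (0,9) → (φ(0),φ(9)) = (2,6) ∈ E(G2) ✓
  (1,2) → (φ(1),φ(2)) = (1,4) ∈ E(G2) ✓
  (1,3) → (φ(1),φ(3)) = (1,7) ∈ E(G2) ✓
  (1,4) → (φ(1),φ(4)) = (1,5) ∈ E(G2) ✓
  (1,5) → (φ(1),φ(5)) = (1,3) ∈ E(G2) ✓
  (1,6) → (φ(1),φ(6)) = (0,1) ∈ E(G2) ✓
  (1,7) → (φ(1),φ(7)) = (1,8) ∈ E(G2) ✓
  (2,3) → (φ(2),φ(3)) = (4,7) ∈ E(G2) ✓
  (2,4) → (φ(2),φ(4)) = (4,5) ∈ E(G2) ✓
  (2,5) → (φ(2),φ(5)) = (3,4) ∈ E(G2) ✓
  (2,6) → (φ(2),φ(6)) = (0,4) ∈ E(G2) ✓
  (2,7) → (φ(2),φ(7)) = (4,8) ∈ E(G2) ✓
  (2,9) → (φ(2),φ(9)) = (2,4) ∈ E(G2) ✓
  (3,9) → (φ(3),φ(9)) = (2,7) ∈ E(G2) ✓
  (4,9) → (φ(4),φ(9)) = (2,5) ∈ E(G2) ✓
  (5,7) → (φ(5),φ(7)) = (3,8) ∈ E(G2) ✓
  (5,8) → (φ(5),φ(8)) = (3,9) ∈ E(G2) ✓
  (5,9) → (φ(5),φ(9)) = (2,3) ∈ E(G2) ✓
  (6,9) → (φ(6),φ(9)) = (0,2) ∈ E(G2) ✓
  (8,9) → (φ(8),φ(9)) = (2,9) ∈ E(G2) ✓
All 25 edges of G1 map to edges of G2, and |E(G1)| = |E(G2)| = 25, so φ is a bijection on edges as well as vertices. Hence G1 ≅ G2.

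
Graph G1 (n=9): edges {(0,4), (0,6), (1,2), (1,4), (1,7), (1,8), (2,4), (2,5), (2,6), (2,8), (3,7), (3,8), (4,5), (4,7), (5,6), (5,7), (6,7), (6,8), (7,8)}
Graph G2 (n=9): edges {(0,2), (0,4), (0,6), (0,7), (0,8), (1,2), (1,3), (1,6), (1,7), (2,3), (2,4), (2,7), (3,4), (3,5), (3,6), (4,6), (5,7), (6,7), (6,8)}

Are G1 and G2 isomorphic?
Yes, isomorphic

The graphs are isomorphic.
One valid mapping φ: V(G1) → V(G2): 0→5, 1→4, 2→2, 3→8, 4→3, 5→1, 6→7, 7→6, 8→0

Verify φ preserves adjacency — for each edge of G1, its image is an edge of G2:
  (0,4) → (φ(0),φ(4)) = (3,5) ∈ E(G2) ✓
  (0,6) → (φ(0),φ(6)) = (5,7) ∈ E(G2) ✓
  (1,2) → (φ(1),φ(2)) = (2,4) ∈ E(G2) ✓
  (1,4) → (φ(1),φ(4)) = (3,4) ∈ E(G2) ✓
  (1,7) → (φ(1),φ(7)) = (4,6) ∈ E(G2) ✓
  (1,8) → (φ(1),φ(8)) = (0,4) ∈ E(G2) ✓
  (2,4) → (φ(2),φ(4)) = (2,3) ∈ E(G2) ✓
  (2,5) → (φ(2),φ(5)) = (1,2) ∈ E(G2) ✓
  (2,6) → (φ(2),φ(6)) = (2,7) ∈ E(G2) ✓
  (2,8) → (φ(2),φ(8)) = (0,2) ∈ E(G2) ✓
  (3,7) → (φ(3),φ(7)) = (6,8) ∈ E(G2) ✓
  (3,8) → (φ(3),φ(8)) = (0,8) ∈ E(G2) ✓
  (4,5) → (φ(4),φ(5)) = (1,3) ∈ E(G2) ✓
  (4,7) → (φ(4),φ(7)) = (3,6) ∈ E(G2) ✓
  (5,6) → (φ(5),φ(6)) = (1,7) ∈ E(G2) ✓
  (5,7) → (φ(5),φ(7)) = (1,6) ∈ E(G2) ✓
  (6,7) → (φ(6),φ(7)) = (6,7) ∈ E(G2) ✓
  (6,8) → (φ(6),φ(8)) = (0,7) ∈ E(G2) ✓
  (7,8) → (φ(7),φ(8)) = (0,6) ∈ E(G2) ✓
All 19 edges of G1 map to edges of G2, and |E(G1)| = |E(G2)| = 19, so φ is a bijection on edges as well as vertices. Hence G1 ≅ G2.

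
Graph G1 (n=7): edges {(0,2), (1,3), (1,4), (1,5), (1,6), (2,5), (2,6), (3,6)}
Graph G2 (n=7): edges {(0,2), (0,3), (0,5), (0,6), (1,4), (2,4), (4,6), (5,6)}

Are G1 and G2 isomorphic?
Yes, isomorphic

The graphs are isomorphic.
One valid mapping φ: V(G1) → V(G2): 0→1, 1→0, 2→4, 3→5, 4→3, 5→2, 6→6

Verify φ preserves adjacency — for each edge of G1, its image is an edge of G2:
  (0,2) → (φ(0),φ(2)) = (1,4) ∈ E(G2) ✓
  (1,3) → (φ(1),φ(3)) = (0,5) ∈ E(G2) ✓
  (1,4) → (φ(1),φ(4)) = (0,3) ∈ E(G2) ✓
  (1,5) → (φ(1),φ(5)) = (0,2) ∈ E(G2) ✓
  (1,6) → (φ(1),φ(6)) = (0,6) ∈ E(G2) ✓
  (2,5) → (φ(2),φ(5)) = (2,4) ∈ E(G2) ✓
  (2,6) → (φ(2),φ(6)) = (4,6) ∈ E(G2) ✓
  (3,6) → (φ(3),φ(6)) = (5,6) ∈ E(G2) ✓
All 8 edges of G1 map to edges of G2, and |E(G1)| = |E(G2)| = 8, so φ is a bijection on edges as well as vertices. Hence G1 ≅ G2.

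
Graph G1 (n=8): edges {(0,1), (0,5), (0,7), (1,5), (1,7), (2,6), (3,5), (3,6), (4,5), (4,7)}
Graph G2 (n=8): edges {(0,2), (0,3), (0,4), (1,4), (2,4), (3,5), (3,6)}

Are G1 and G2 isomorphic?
No, not isomorphic

The graphs are NOT isomorphic.

Connected components of G1: 1 component(s) with vertex sets [[0, 1, 2, 3, 4, 5, 6, 7]], sizes [8].
Connected components of G2: 2 component(s) with vertex sets [[7], [0, 1, 2, 3, 4, 5, 6]], sizes [1, 7].
The number of connected components (and the multiset of component sizes) is an isomorphism invariant — an isomorphism maps each component of G1 bijectively onto a component of G2. Since G1 has 1 component(s) and G2 has 2, they cannot be isomorphic.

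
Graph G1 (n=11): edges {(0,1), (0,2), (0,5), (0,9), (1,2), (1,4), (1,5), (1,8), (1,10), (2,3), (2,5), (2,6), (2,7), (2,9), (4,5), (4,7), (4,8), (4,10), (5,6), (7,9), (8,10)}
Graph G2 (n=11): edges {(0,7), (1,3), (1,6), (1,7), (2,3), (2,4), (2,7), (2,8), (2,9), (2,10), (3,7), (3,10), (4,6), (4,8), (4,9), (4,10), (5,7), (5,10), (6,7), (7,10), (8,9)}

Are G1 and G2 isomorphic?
Yes, isomorphic

The graphs are isomorphic.
One valid mapping φ: V(G1) → V(G2): 0→3, 1→2, 2→7, 3→0, 4→4, 5→10, 6→5, 7→6, 8→9, 9→1, 10→8

Verify φ preserves adjacency — for each edge of G1, its image is an edge of G2:
  (0,1) → (φ(0),φ(1)) = (2,3) ∈ E(G2) ✓
  (0,2) → (φ(0),φ(2)) = (3,7) ∈ E(G2) ✓
  (0,5) → (φ(0),φ(5)) = (3,10) ∈ E(G2) ✓
  (0,9) → (φ(0),φ(9)) = (1,3) ∈ E(G2) ✓
  (1,2) → (φ(1),φ(2)) = (2,7) ∈ E(G2) ✓
  (1,4) → (φ(1),φ(4)) = (2,4) ∈ E(G2) ✓
  (1,5) → (φ(1),φ(5)) = (2,10) ∈ E(G2) ✓
  (1,8) → (φ(1),φ(8)) = (2,9) ∈ E(G2) ✓
  (1,10) → (φ(1),φ(10)) = (2,8) ∈ E(G2) ✓
  (2,3) → (φ(2),φ(3)) = (0,7) ∈ E(G2) ✓
  (2,5) → (φ(2),φ(5)) = (7,10) ∈ E(G2) ✓
  (2,6) → (φ(2),φ(6)) = (5,7) ∈ E(G2) ✓
  (2,7) → (φ(2),φ(7)) = (6,7) ∈ E(G2) ✓
  (2,9) → (φ(2),φ(9)) = (1,7) ∈ E(G2) ✓
  (4,5) → (φ(4),φ(5)) = (4,10) ∈ E(G2) ✓
  (4,7) → (φ(4),φ(7)) = (4,6) ∈ E(G2) ✓
  (4,8) → (φ(4),φ(8)) = (4,9) ∈ E(G2) ✓
  (4,10) → (φ(4),φ(10)) = (4,8) ∈ E(G2) ✓
  (5,6) → (φ(5),φ(6)) = (5,10) ∈ E(G2) ✓
  (7,9) → (φ(7),φ(9)) = (1,6) ∈ E(G2) ✓
  (8,10) → (φ(8),φ(10)) = (8,9) ∈ E(G2) ✓
All 21 edges of G1 map to edges of G2, and |E(G1)| = |E(G2)| = 21, so φ is a bijection on edges as well as vertices. Hence G1 ≅ G2.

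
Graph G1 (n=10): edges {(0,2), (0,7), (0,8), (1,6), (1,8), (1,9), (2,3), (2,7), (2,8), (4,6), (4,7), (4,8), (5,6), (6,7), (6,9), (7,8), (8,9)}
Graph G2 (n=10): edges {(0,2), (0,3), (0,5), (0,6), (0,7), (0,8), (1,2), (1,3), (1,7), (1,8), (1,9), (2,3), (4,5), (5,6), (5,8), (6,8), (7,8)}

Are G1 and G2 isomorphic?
Yes, isomorphic

The graphs are isomorphic.
One valid mapping φ: V(G1) → V(G2): 0→6, 1→3, 2→5, 3→4, 4→7, 5→9, 6→1, 7→8, 8→0, 9→2

Verify φ preserves adjacency — for each edge of G1, its image is an edge of G2:
  (0,2) → (φ(0),φ(2)) = (5,6) ∈ E(G2) ✓
  (0,7) → (φ(0),φ(7)) = (6,8) ∈ E(G2) ✓
  (0,8) → (φ(0),φ(8)) = (0,6) ∈ E(G2) ✓
  (1,6) → (φ(1),φ(6)) = (1,3) ∈ E(G2) ✓
  (1,8) → (φ(1),φ(8)) = (0,3) ∈ E(G2) ✓
  (1,9) → (φ(1),φ(9)) = (2,3) ∈ E(G2) ✓
  (2,3) → (φ(2),φ(3)) = (4,5) ∈ E(G2) ✓
  (2,7) → (φ(2),φ(7)) = (5,8) ∈ E(G2) ✓
  (2,8) → (φ(2),φ(8)) = (0,5) ∈ E(G2) ✓
  (4,6) → (φ(4),φ(6)) = (1,7) ∈ E(G2) ✓
  (4,7) → (φ(4),φ(7)) = (7,8) ∈ E(G2) ✓
  (4,8) → (φ(4),φ(8)) = (0,7) ∈ E(G2) ✓
  (5,6) → (φ(5),φ(6)) = (1,9) ∈ E(G2) ✓
  (6,7) → (φ(6),φ(7)) = (1,8) ∈ E(G2) ✓
  (6,9) → (φ(6),φ(9)) = (1,2) ∈ E(G2) ✓
  (7,8) → (φ(7),φ(8)) = (0,8) ∈ E(G2) ✓
  (8,9) → (φ(8),φ(9)) = (0,2) ∈ E(G2) ✓
All 17 edges of G1 map to edges of G2, and |E(G1)| = |E(G2)| = 17, so φ is a bijection on edges as well as vertices. Hence G1 ≅ G2.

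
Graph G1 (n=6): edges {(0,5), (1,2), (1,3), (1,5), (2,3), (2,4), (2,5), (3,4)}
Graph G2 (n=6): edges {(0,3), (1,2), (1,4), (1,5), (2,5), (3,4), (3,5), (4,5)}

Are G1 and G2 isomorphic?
Yes, isomorphic

The graphs are isomorphic.
One valid mapping φ: V(G1) → V(G2): 0→0, 1→4, 2→5, 3→1, 4→2, 5→3

Verify φ preserves adjacency — for each edge of G1, its image is an edge of G2:
  (0,5) → (φ(0),φ(5)) = (0,3) ∈ E(G2) ✓
  (1,2) → (φ(1),φ(2)) = (4,5) ∈ E(G2) ✓
  (1,3) → (φ(1),φ(3)) = (1,4) ∈ E(G2) ✓
  (1,5) → (φ(1),φ(5)) = (3,4) ∈ E(G2) ✓
  (2,3) → (φ(2),φ(3)) = (1,5) ∈ E(G2) ✓
  (2,4) → (φ(2),φ(4)) = (2,5) ∈ E(G2) ✓
  (2,5) → (φ(2),φ(5)) = (3,5) ∈ E(G2) ✓
  (3,4) → (φ(3),φ(4)) = (1,2) ∈ E(G2) ✓
All 8 edges of G1 map to edges of G2, and |E(G1)| = |E(G2)| = 8, so φ is a bijection on edges as well as vertices. Hence G1 ≅ G2.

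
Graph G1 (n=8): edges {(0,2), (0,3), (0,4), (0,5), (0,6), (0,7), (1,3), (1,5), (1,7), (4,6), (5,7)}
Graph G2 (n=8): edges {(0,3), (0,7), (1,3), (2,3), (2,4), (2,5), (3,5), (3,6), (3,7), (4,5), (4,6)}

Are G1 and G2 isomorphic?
Yes, isomorphic

The graphs are isomorphic.
One valid mapping φ: V(G1) → V(G2): 0→3, 1→4, 2→1, 3→6, 4→0, 5→2, 6→7, 7→5

Verify φ preserves adjacency — for each edge of G1, its image is an edge of G2:
  (0,2) → (φ(0),φ(2)) = (1,3) ∈ E(G2) ✓
  (0,3) → (φ(0),φ(3)) = (3,6) ∈ E(G2) ✓
  (0,4) → (φ(0),φ(4)) = (0,3) ∈ E(G2) ✓
  (0,5) → (φ(0),φ(5)) = (2,3) ∈ E(G2) ✓
  (0,6) → (φ(0),φ(6)) = (3,7) ∈ E(G2) ✓
  (0,7) → (φ(0),φ(7)) = (3,5) ∈ E(G2) ✓
  (1,3) → (φ(1),φ(3)) = (4,6) ∈ E(G2) ✓
  (1,5) → (φ(1),φ(5)) = (2,4) ∈ E(G2) ✓
  (1,7) → (φ(1),φ(7)) = (4,5) ∈ E(G2) ✓
  (4,6) → (φ(4),φ(6)) = (0,7) ∈ E(G2) ✓
  (5,7) → (φ(5),φ(7)) = (2,5) ∈ E(G2) ✓
All 11 edges of G1 map to edges of G2, and |E(G1)| = |E(G2)| = 11, so φ is a bijection on edges as well as vertices. Hence G1 ≅ G2.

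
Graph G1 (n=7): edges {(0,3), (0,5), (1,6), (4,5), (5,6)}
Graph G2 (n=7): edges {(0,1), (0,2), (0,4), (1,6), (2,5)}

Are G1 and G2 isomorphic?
Yes, isomorphic

The graphs are isomorphic.
One valid mapping φ: V(G1) → V(G2): 0→1, 1→5, 2→3, 3→6, 4→4, 5→0, 6→2

Verify φ preserves adjacency — for each edge of G1, its image is an edge of G2:
  (0,3) → (φ(0),φ(3)) = (1,6) ∈ E(G2) ✓
  (0,5) → (φ(0),φ(5)) = (0,1) ∈ E(G2) ✓
  (1,6) → (φ(1),φ(6)) = (2,5) ∈ E(G2) ✓
  (4,5) → (φ(4),φ(5)) = (0,4) ∈ E(G2) ✓
  (5,6) → (φ(5),φ(6)) = (0,2) ∈ E(G2) ✓
All 5 edges of G1 map to edges of G2, and |E(G1)| = |E(G2)| = 5, so φ is a bijection on edges as well as vertices. Hence G1 ≅ G2.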